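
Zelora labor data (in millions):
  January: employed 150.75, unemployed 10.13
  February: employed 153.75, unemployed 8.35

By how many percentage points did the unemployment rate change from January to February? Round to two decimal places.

January: labor force = 150.75 + 10.13 = 160.88; u = 10.13/160.88 = 6.30%.
February: labor force = 153.75 + 8.35 = 162.10; u = 8.35/162.10 = 5.15%.
Change = 5.15% − 6.30% = −1.15 pp.

The unemployment rate changed by −1.15 percentage points.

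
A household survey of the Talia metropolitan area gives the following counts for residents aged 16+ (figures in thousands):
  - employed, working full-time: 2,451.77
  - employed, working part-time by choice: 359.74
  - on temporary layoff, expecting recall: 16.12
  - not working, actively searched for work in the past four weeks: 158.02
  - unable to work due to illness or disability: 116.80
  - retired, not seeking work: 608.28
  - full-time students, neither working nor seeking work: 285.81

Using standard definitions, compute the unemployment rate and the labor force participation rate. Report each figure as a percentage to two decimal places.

Employed = 2,451.77 + 359.74 = 2,811.51 thousand.
Unemployed = 16.12 + 158.02 = 174.14 thousand (jobless and actively searching, or on temporary layoff).
Labor force = 2,811.51 + 174.14 = 2,985.65 thousand.
Not in labor force = 116.80 + 608.28 + 285.81 = 1,010.89 thousand (those not working and not actively searching are outside the labor force).
Civilian working-age population = 2,985.65 + 1,010.89 = 3,996.54 thousand.
Unemployment rate = 174.14 / 2,985.65 = 5.83%.
Labor force participation rate = 2,985.65 / 3,996.54 = 74.71%.

Unemployment rate ≈ 5.83%; labor force participation rate ≈ 74.71%.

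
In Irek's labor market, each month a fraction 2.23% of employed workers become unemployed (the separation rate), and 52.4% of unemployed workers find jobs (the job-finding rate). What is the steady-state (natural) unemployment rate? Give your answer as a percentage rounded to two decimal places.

Steady-state unemployment rate ≈ 4.08%.

At steady state the flows balance: s·E = f·U, so U/(E+U) = s/(s+f).
u* = 2.23 / (2.23 + 52.4) = 2.23 / 54.63 = 4.08%.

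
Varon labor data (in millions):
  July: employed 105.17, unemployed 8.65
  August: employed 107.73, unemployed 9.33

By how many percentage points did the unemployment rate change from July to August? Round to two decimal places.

The unemployment rate changed by +0.37 percentage points.

July: labor force = 105.17 + 8.65 = 113.82; u = 8.65/113.82 = 7.60%.
August: labor force = 107.73 + 9.33 = 117.06; u = 9.33/117.06 = 7.97%.
Change = 7.97% − 7.60% = +0.37 pp.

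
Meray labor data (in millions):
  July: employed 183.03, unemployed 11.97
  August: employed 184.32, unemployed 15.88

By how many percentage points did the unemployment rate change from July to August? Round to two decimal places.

July: labor force = 183.03 + 11.97 = 195.00; u = 11.97/195.00 = 6.14%.
August: labor force = 184.32 + 15.88 = 200.20; u = 15.88/200.20 = 7.93%.
Change = 7.93% − 6.14% = +1.79 pp.

The unemployment rate changed by +1.79 percentage points.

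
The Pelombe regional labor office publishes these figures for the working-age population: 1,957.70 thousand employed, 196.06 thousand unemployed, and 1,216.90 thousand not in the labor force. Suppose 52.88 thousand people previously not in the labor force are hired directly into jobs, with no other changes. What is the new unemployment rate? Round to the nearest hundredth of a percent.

New unemployment rate ≈ 8.89%.

Initially, labor force = 1,957.70 + 196.06 = 2,153.76 thousand, so u = 196.06/2,153.76 = 9.10%.
After the change, employed and labor force both rise by 52.88; unemployed unchanged → E = 2,010.58, U = 196.06, labor force = 2,206.64 thousand.
New unemployment rate = 196.06 / 2,206.64 = 8.89%.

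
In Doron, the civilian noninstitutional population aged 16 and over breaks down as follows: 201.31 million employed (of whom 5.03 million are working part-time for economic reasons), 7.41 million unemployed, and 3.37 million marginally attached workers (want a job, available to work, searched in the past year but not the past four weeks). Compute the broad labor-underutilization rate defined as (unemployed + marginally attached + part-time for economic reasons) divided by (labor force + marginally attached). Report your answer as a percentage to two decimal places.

Broad underutilization rate ≈ 7.45%.

Labor force = 201.31 + 7.41 = 208.72 million.
Numerator = 7.41 + 3.37 + 5.03 = 15.81 million.
Denominator = 208.72 + 3.37 = 212.09 million.
Broad rate = 15.81 / 212.09 = 7.45%.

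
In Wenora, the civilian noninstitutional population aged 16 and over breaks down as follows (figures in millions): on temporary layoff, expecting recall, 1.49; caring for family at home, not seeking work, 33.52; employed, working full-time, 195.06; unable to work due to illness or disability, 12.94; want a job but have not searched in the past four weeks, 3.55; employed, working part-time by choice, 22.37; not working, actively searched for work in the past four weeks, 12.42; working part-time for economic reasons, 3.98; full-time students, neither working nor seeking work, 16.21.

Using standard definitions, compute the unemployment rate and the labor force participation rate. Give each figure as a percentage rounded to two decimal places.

Employed = 195.06 + 22.37 + 3.98 = 221.41 million (anyone who worked, including part-time for economic reasons, counts as employed).
Unemployed = 1.49 + 12.42 = 13.91 million (jobless and actively searching, or on temporary layoff).
Labor force = 221.41 + 13.91 = 235.32 million.
Not in labor force = 33.52 + 12.94 + 3.55 + 16.21 = 66.22 million (those not working and not actively searching are outside the labor force — including those who want a job but have given up searching).
Civilian working-age population = 235.32 + 66.22 = 301.54 million.
Unemployment rate = 13.91 / 235.32 = 5.91%.
Labor force participation rate = 235.32 / 301.54 = 78.04%.

Unemployment rate ≈ 5.91%; labor force participation rate ≈ 78.04%.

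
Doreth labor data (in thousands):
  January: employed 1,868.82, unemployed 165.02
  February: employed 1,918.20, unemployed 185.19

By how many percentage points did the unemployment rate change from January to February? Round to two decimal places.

The unemployment rate changed by +0.69 percentage points.

January: labor force = 1,868.82 + 165.02 = 2,033.84; u = 165.02/2,033.84 = 8.11%.
February: labor force = 1,918.20 + 185.19 = 2,103.39; u = 185.19/2,103.39 = 8.80%.
Change = 8.80% − 8.11% = +0.69 pp.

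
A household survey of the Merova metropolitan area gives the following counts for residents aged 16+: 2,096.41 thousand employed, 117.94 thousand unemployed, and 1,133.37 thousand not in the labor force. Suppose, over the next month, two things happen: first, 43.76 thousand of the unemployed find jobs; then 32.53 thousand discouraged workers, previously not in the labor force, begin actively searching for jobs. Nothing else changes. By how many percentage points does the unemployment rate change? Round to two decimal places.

Initially, labor force = 2,096.41 + 117.94 = 2,214.35 thousand, so u = 117.94/2,214.35 = 5.33%.
After the first change, unemployed falls and employed rises by 43.76; labor force unchanged → E = 2,140.17, U = 74.18, labor force = 2,214.35 thousand.
After the second change, unemployed and labor force both rise by 32.53 → E = 2,140.17, U = 106.71, labor force = 2,246.88 thousand.
New unemployment rate = 106.71 / 2,246.88 = 4.75%.
Change = 4.75% − 5.33% = −0.58 percentage points.

The unemployment rate changes by −0.58 percentage points.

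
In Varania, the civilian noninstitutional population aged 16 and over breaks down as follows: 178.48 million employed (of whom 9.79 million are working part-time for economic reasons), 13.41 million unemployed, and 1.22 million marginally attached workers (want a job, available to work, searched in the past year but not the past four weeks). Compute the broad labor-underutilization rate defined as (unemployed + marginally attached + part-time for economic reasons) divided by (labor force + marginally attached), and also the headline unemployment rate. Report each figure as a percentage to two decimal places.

Broad underutilization rate ≈ 12.65%; headline unemployment rate ≈ 6.99%.

Labor force = 178.48 + 13.41 = 191.89 million.
Numerator = 13.41 + 1.22 + 9.79 = 24.42 million.
Denominator = 191.89 + 1.22 = 193.11 million.
Broad rate = 24.42 / 193.11 = 12.65%.
Headline unemployment rate = 13.41 / 191.89 = 6.99%.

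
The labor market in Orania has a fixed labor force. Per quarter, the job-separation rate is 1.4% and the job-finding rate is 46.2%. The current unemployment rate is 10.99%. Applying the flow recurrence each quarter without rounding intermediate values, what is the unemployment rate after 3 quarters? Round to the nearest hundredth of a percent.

Unemployment rate after three quarters ≈ 4.10%.

With a fixed labor force, u_{t+1} = u_t + s·(1−u_t) − f·u_t = u_t·(1−s−f) + s.
Here 1−s−f = 0.524 and s = 0.014.
u_1 = 0.109900 × 0.524 + 0.014 = 0.071588.
u_2 = 0.071588 × 0.524 + 0.014 = 0.051512.
u_3 = 0.051512 × 0.524 + 0.014 = 0.040992.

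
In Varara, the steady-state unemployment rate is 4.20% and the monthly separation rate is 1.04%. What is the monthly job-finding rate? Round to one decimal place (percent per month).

From u* = s/(s+f): f = s·(1−u)/u.
f = 1.04 × (1 − 0.0420) / 0.0420 = 0.9963 / 0.0420 ≈ 23.7% per month.

Job-finding rate ≈ 23.7% per month.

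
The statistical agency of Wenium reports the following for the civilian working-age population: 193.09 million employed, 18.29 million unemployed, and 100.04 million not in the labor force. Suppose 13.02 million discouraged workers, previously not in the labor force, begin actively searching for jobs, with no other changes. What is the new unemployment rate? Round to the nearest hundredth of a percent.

New unemployment rate ≈ 13.95%.

Initially, labor force = 193.09 + 18.29 = 211.38 million, so u = 18.29/211.38 = 8.65%.
After the change, unemployed and labor force both rise by 13.02 → E = 193.09, U = 31.31, labor force = 224.40 million.
New unemployment rate = 31.31 / 224.40 = 13.95%.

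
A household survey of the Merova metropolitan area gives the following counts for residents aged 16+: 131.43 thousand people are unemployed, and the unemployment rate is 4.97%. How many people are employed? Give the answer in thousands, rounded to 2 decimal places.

Labor force = U / u = 131.43 / 0.0497 ≈ 2,644.47 thousand.
Employed = labor force − unemployed = 2,644.47 − 131.43 = 2,513.04 thousand.

About 2,513.04 thousand are employed.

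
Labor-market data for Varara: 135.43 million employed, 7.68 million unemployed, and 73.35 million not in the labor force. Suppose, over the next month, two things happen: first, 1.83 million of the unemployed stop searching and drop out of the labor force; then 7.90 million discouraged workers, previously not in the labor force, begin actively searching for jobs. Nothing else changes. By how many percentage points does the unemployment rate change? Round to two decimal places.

Initially, labor force = 135.43 + 7.68 = 143.11 million, so u = 7.68/143.11 = 5.37%.
After the first change, unemployed and labor force both fall by 1.83 → E = 135.43, U = 5.85, labor force = 141.28 million.
After the second change, unemployed and labor force both rise by 7.90 → E = 135.43, U = 13.75, labor force = 149.18 million.
New unemployment rate = 13.75 / 149.18 = 9.22%.
Change = 9.22% − 5.37% = +3.85 percentage points.

The unemployment rate changes by +3.85 percentage points.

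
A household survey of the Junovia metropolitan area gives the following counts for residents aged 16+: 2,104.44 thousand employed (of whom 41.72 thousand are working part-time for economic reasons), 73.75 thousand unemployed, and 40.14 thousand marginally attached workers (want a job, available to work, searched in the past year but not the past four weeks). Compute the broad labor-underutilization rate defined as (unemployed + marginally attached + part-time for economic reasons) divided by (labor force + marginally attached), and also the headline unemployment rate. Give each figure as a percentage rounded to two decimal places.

Labor force = 2,104.44 + 73.75 = 2,178.19 thousand.
Numerator = 73.75 + 40.14 + 41.72 = 155.61 thousand.
Denominator = 2,178.19 + 40.14 = 2,218.33 thousand.
Broad rate = 155.61 / 2,218.33 = 7.01%.
Headline unemployment rate = 73.75 / 2,178.19 = 3.39%.

Broad underutilization rate ≈ 7.01%; headline unemployment rate ≈ 3.39%.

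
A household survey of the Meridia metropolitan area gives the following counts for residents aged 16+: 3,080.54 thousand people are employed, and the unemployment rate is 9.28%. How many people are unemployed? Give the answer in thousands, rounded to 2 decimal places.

About 315.12 thousand are unemployed.

Let U be the number unemployed. The labor force is E + U, and U/(E+U) = 0.0928.
So U = 0.0928 × 3,080.54 / (1 − 0.0928) = 285.8741 / 0.9072 ≈ 315.12 thousand.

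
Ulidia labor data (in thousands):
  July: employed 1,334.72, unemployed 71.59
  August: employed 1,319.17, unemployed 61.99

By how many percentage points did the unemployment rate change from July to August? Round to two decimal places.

The unemployment rate changed by −0.60 percentage points.

July: labor force = 1,334.72 + 71.59 = 1,406.31; u = 71.59/1,406.31 = 5.09%.
August: labor force = 1,319.17 + 61.99 = 1,381.16; u = 61.99/1,381.16 = 4.49%.
Change = 4.49% − 5.09% = −0.60 pp.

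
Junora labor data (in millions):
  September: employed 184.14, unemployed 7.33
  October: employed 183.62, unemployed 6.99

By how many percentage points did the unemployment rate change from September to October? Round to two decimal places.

September: labor force = 184.14 + 7.33 = 191.47; u = 7.33/191.47 = 3.83%.
October: labor force = 183.62 + 6.99 = 190.61; u = 6.99/190.61 = 3.67%.
Change = 3.67% − 3.83% = −0.16 pp.

The unemployment rate changed by −0.16 percentage points.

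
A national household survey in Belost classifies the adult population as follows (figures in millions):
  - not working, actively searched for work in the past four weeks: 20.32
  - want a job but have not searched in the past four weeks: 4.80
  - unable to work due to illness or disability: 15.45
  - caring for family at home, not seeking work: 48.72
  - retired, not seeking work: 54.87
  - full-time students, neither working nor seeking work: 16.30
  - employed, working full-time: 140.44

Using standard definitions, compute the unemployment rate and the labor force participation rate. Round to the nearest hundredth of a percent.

Employed = 140.44 million.
Unemployed = 20.32 million.
Labor force = 140.44 + 20.32 = 160.76 million.
Not in labor force = 4.80 + 15.45 + 48.72 + 54.87 + 16.30 = 140.14 million (those not working and not actively searching are outside the labor force — including those who want a job but have given up searching).
Civilian working-age population = 160.76 + 140.14 = 300.90 million.
Unemployment rate = 20.32 / 160.76 = 12.64%.
Labor force participation rate = 160.76 / 300.90 = 53.43%.

Unemployment rate ≈ 12.64%; labor force participation rate ≈ 53.43%.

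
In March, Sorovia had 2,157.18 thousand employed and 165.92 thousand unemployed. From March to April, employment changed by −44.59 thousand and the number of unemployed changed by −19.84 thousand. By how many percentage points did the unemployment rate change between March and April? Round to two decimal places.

March: labor force = 2,157.18 + 165.92 = 2,323.10; u = 165.92/2,323.10 = 7.14%.
April: labor force = 2,112.59 + 146.08 = 2,258.67; u = 146.08/2,258.67 = 6.47%.
Change = 6.47% − 7.14% = −0.67 pp.

The unemployment rate changed by −0.67 percentage points.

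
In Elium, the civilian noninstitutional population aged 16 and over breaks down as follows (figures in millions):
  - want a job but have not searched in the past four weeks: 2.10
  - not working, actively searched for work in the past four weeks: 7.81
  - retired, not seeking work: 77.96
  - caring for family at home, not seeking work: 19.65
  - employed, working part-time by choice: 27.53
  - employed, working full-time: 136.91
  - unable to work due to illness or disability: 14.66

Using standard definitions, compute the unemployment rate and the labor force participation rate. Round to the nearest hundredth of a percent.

Employed = 27.53 + 136.91 = 164.44 million.
Unemployed = 7.81 million.
Labor force = 164.44 + 7.81 = 172.25 million.
Not in labor force = 2.10 + 77.96 + 19.65 + 14.66 = 114.37 million (those not working and not actively searching are outside the labor force — including those who want a job but have given up searching).
Civilian working-age population = 172.25 + 114.37 = 286.62 million.
Unemployment rate = 7.81 / 172.25 = 4.53%.
Labor force participation rate = 172.25 / 286.62 = 60.10%.

Unemployment rate ≈ 4.53%; labor force participation rate ≈ 60.10%.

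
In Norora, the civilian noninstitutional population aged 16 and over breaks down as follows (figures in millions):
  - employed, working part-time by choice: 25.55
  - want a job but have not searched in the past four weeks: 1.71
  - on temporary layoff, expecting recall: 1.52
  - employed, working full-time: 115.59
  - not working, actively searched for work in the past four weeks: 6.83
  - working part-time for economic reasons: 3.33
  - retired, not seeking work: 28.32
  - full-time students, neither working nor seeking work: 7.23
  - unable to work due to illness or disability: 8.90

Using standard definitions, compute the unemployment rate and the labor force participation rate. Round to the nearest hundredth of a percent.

Employed = 25.55 + 115.59 + 3.33 = 144.47 million (anyone who worked, including part-time for economic reasons, counts as employed).
Unemployed = 1.52 + 6.83 = 8.35 million (jobless and actively searching, or on temporary layoff).
Labor force = 144.47 + 8.35 = 152.82 million.
Not in labor force = 1.71 + 28.32 + 7.23 + 8.90 = 46.16 million (those not working and not actively searching are outside the labor force — including those who want a job but have given up searching).
Civilian working-age population = 152.82 + 46.16 = 198.98 million.
Unemployment rate = 8.35 / 152.82 = 5.46%.
Labor force participation rate = 152.82 / 198.98 = 76.80%.

Unemployment rate ≈ 5.46%; labor force participation rate ≈ 76.80%.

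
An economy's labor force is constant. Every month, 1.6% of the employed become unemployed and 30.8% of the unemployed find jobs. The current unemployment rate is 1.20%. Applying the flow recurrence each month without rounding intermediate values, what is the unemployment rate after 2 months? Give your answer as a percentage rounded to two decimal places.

With a fixed labor force, u_{t+1} = u_t + s·(1−u_t) − f·u_t = u_t·(1−s−f) + s.
Here 1−s−f = 0.676 and s = 0.016.
u_1 = 0.012000 × 0.676 + 0.016 = 0.024112.
u_2 = 0.024112 × 0.676 + 0.016 = 0.032300.

Unemployment rate after two months ≈ 3.23%.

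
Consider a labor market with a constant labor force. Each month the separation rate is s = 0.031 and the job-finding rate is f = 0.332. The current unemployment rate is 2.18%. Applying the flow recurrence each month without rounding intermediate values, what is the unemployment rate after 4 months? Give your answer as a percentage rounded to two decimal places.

With a fixed labor force, u_{t+1} = u_t + s·(1−u_t) − f·u_t = u_t·(1−s−f) + s.
Here 1−s−f = 0.637 and s = 0.031.
u_1 = 0.021800 × 0.637 + 0.031 = 0.044887.
u_2 = 0.044887 × 0.637 + 0.031 = 0.059593.
u_3 = 0.059593 × 0.637 + 0.031 = 0.068961.
u_4 = 0.068961 × 0.637 + 0.031 = 0.074928.

Unemployment rate after four months ≈ 7.49%.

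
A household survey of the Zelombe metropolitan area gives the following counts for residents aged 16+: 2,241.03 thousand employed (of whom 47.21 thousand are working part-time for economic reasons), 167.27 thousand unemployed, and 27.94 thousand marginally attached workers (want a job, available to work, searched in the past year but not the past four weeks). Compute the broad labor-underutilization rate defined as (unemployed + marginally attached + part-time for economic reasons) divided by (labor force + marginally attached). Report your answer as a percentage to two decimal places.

Labor force = 2,241.03 + 167.27 = 2,408.30 thousand.
Numerator = 167.27 + 27.94 + 47.21 = 242.42 thousand.
Denominator = 2,408.30 + 27.94 = 2,436.24 thousand.
Broad rate = 242.42 / 2,436.24 = 9.95%.

Broad underutilization rate ≈ 9.95%.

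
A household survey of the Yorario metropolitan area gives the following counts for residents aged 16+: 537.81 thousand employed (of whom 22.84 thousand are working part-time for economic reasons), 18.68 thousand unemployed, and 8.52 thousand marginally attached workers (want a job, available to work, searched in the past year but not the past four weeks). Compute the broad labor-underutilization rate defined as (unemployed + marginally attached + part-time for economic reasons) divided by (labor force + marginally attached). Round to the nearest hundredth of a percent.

Labor force = 537.81 + 18.68 = 556.49 thousand.
Numerator = 18.68 + 8.52 + 22.84 = 50.04 thousand.
Denominator = 556.49 + 8.52 = 565.01 thousand.
Broad rate = 50.04 / 565.01 = 8.86%.

Broad underutilization rate ≈ 8.86%.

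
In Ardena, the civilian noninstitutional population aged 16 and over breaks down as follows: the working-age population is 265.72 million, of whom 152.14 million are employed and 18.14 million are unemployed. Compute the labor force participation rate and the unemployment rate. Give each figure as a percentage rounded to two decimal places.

Labor force participation rate ≈ 64.08%; unemployment rate ≈ 10.65%.

Labor force = employed + unemployed = 152.14 + 18.14 = 170.28 million.
Unemployment rate = 18.14 / 170.28 = 10.65%.
Labor force participation rate = 170.28 / 265.72 = 64.08%.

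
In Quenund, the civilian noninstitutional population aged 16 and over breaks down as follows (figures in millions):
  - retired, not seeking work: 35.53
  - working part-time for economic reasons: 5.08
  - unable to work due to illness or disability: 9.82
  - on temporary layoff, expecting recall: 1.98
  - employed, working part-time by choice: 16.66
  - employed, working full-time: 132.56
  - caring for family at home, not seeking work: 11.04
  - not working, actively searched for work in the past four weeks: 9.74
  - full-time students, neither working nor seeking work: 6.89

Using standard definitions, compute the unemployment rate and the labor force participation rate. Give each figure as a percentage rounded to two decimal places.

Employed = 5.08 + 16.66 + 132.56 = 154.30 million (anyone who worked, including part-time for economic reasons, counts as employed).
Unemployed = 1.98 + 9.74 = 11.72 million (jobless and actively searching, or on temporary layoff).
Labor force = 154.30 + 11.72 = 166.02 million.
Not in labor force = 35.53 + 9.82 + 11.04 + 6.89 = 63.28 million (those not working and not actively searching are outside the labor force).
Civilian working-age population = 166.02 + 63.28 = 229.30 million.
Unemployment rate = 11.72 / 166.02 = 7.06%.
Labor force participation rate = 166.02 / 229.30 = 72.40%.

Unemployment rate ≈ 7.06%; labor force participation rate ≈ 72.40%.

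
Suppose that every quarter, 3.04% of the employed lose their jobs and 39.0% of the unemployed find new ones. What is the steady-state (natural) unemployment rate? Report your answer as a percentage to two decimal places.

Steady-state unemployment rate ≈ 7.23%.

At steady state the flows balance: s·E = f·U, so U/(E+U) = s/(s+f).
u* = 3.04 / (3.04 + 39.0) = 3.04 / 42.04 = 7.23%.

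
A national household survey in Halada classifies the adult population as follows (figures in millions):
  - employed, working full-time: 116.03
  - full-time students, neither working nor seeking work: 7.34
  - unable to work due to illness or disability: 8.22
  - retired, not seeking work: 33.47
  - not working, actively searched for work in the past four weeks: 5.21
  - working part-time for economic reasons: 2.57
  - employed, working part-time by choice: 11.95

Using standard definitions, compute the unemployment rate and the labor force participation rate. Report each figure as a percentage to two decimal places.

Unemployment rate ≈ 3.84%; labor force participation rate ≈ 73.47%.

Employed = 116.03 + 2.57 + 11.95 = 130.55 million (anyone who worked, including part-time for economic reasons, counts as employed).
Unemployed = 5.21 million.
Labor force = 130.55 + 5.21 = 135.76 million.
Not in labor force = 7.34 + 8.22 + 33.47 = 49.03 million (those not working and not actively searching are outside the labor force).
Civilian working-age population = 135.76 + 49.03 = 184.79 million.
Unemployment rate = 5.21 / 135.76 = 3.84%.
Labor force participation rate = 135.76 / 184.79 = 73.47%.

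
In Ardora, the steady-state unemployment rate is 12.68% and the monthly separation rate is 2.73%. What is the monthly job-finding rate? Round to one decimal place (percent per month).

Job-finding rate ≈ 18.8% per month.

From u* = s/(s+f): f = s·(1−u)/u.
f = 2.73 × (1 − 0.1268) / 0.1268 = 2.3838 / 0.1268 ≈ 18.8% per month.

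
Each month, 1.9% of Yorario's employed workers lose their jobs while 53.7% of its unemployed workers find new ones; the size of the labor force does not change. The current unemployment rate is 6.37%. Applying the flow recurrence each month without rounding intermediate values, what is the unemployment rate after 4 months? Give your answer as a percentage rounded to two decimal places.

Unemployment rate after four months ≈ 3.53%.

With a fixed labor force, u_{t+1} = u_t + s·(1−u_t) − f·u_t = u_t·(1−s−f) + s.
Here 1−s−f = 0.444 and s = 0.019.
u_1 = 0.063700 × 0.444 + 0.019 = 0.047283.
u_2 = 0.047283 × 0.444 + 0.019 = 0.039994.
u_3 = 0.039994 × 0.444 + 0.019 = 0.036757.
u_4 = 0.036757 × 0.444 + 0.019 = 0.035320.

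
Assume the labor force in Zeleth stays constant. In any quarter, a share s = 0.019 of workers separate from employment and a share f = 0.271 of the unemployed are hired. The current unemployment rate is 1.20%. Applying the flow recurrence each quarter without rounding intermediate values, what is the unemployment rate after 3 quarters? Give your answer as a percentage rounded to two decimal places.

With a fixed labor force, u_{t+1} = u_t + s·(1−u_t) − f·u_t = u_t·(1−s−f) + s.
Here 1−s−f = 0.710 and s = 0.019.
u_1 = 0.012000 × 0.710 + 0.019 = 0.027520.
u_2 = 0.027520 × 0.710 + 0.019 = 0.038539.
u_3 = 0.038539 × 0.710 + 0.019 = 0.046363.

Unemployment rate after three quarters ≈ 4.64%.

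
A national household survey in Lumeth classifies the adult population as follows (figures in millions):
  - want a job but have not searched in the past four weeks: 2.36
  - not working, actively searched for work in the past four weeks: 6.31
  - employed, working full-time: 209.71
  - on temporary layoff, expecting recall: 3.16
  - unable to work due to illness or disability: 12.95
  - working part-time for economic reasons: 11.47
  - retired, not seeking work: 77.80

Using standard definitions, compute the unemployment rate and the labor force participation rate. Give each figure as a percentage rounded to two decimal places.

Employed = 209.71 + 11.47 = 221.18 million (anyone who worked, including part-time for economic reasons, counts as employed).
Unemployed = 6.31 + 3.16 = 9.47 million (jobless and actively searching, or on temporary layoff).
Labor force = 221.18 + 9.47 = 230.65 million.
Not in labor force = 2.36 + 12.95 + 77.80 = 93.11 million (those not working and not actively searching are outside the labor force — including those who want a job but have given up searching).
Civilian working-age population = 230.65 + 93.11 = 323.76 million.
Unemployment rate = 9.47 / 230.65 = 4.11%.
Labor force participation rate = 230.65 / 323.76 = 71.24%.

Unemployment rate ≈ 4.11%; labor force participation rate ≈ 71.24%.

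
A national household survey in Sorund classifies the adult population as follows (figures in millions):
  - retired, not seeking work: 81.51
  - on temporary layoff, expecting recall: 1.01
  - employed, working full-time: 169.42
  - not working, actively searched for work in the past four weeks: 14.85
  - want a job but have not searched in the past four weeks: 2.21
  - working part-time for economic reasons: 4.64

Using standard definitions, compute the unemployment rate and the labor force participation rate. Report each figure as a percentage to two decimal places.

Employed = 169.42 + 4.64 = 174.06 million (anyone who worked, including part-time for economic reasons, counts as employed).
Unemployed = 1.01 + 14.85 = 15.86 million (jobless and actively searching, or on temporary layoff).
Labor force = 174.06 + 15.86 = 189.92 million.
Not in labor force = 81.51 + 2.21 = 83.72 million (those not working and not actively searching are outside the labor force — including those who want a job but have given up searching).
Civilian working-age population = 189.92 + 83.72 = 273.64 million.
Unemployment rate = 15.86 / 189.92 = 8.35%.
Labor force participation rate = 189.92 / 273.64 = 69.41%.

Unemployment rate ≈ 8.35%; labor force participation rate ≈ 69.41%.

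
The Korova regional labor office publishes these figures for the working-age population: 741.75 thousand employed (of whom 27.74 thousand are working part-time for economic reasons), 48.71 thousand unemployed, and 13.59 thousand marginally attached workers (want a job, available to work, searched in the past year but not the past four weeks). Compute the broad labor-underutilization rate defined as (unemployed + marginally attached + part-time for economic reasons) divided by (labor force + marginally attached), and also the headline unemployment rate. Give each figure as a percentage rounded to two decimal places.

Broad underutilization rate ≈ 11.20%; headline unemployment rate ≈ 6.16%.

Labor force = 741.75 + 48.71 = 790.46 thousand.
Numerator = 48.71 + 13.59 + 27.74 = 90.04 thousand.
Denominator = 790.46 + 13.59 = 804.05 thousand.
Broad rate = 90.04 / 804.05 = 11.20%.
Headline unemployment rate = 48.71 / 790.46 = 6.16%.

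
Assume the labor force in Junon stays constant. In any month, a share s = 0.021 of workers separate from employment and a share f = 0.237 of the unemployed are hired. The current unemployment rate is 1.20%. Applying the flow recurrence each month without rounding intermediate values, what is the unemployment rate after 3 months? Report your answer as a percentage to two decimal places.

Unemployment rate after three months ≈ 5.30%.

With a fixed labor force, u_{t+1} = u_t + s·(1−u_t) − f·u_t = u_t·(1−s−f) + s.
Here 1−s−f = 0.742 and s = 0.021.
u_1 = 0.012000 × 0.742 + 0.021 = 0.029904.
u_2 = 0.029904 × 0.742 + 0.021 = 0.043189.
u_3 = 0.043189 × 0.742 + 0.021 = 0.053046.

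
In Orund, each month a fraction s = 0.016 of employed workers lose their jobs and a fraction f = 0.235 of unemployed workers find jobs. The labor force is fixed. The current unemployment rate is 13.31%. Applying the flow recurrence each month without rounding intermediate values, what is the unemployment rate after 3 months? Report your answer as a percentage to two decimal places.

Unemployment rate after three months ≈ 9.29%.

With a fixed labor force, u_{t+1} = u_t + s·(1−u_t) − f·u_t = u_t·(1−s−f) + s.
Here 1−s−f = 0.749 and s = 0.016.
u_1 = 0.133100 × 0.749 + 0.016 = 0.115692.
u_2 = 0.115692 × 0.749 + 0.016 = 0.102653.
u_3 = 0.102653 × 0.749 + 0.016 = 0.092887.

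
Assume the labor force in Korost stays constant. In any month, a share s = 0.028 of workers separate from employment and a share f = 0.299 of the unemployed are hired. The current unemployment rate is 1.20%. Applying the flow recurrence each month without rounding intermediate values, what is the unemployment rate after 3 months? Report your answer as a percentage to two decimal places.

With a fixed labor force, u_{t+1} = u_t + s·(1−u_t) − f·u_t = u_t·(1−s−f) + s.
Here 1−s−f = 0.673 and s = 0.028.
u_1 = 0.012000 × 0.673 + 0.028 = 0.036076.
u_2 = 0.036076 × 0.673 + 0.028 = 0.052279.
u_3 = 0.052279 × 0.673 + 0.028 = 0.063184.

Unemployment rate after three months ≈ 6.32%.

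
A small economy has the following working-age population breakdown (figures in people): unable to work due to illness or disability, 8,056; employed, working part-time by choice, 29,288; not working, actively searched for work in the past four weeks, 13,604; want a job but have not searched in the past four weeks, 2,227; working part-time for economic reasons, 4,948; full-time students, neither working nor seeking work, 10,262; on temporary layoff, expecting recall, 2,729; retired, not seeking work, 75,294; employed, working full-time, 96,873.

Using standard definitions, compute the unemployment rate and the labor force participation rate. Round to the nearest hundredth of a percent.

Unemployment rate ≈ 11.08%; labor force participation rate ≈ 60.61%.

Employed = 29,288 + 4,948 + 96,873 = 131,109 (anyone who worked, including part-time for economic reasons, counts as employed).
Unemployed = 13,604 + 2,729 = 16,333 (jobless and actively searching, or on temporary layoff).
Labor force = 131,109 + 16,333 = 147,442.
Not in labor force = 8,056 + 2,227 + 10,262 + 75,294 = 95,839 (those not working and not actively searching are outside the labor force — including those who want a job but have given up searching).
Civilian working-age population = 147,442 + 95,839 = 243,281.
Unemployment rate = 16,333 / 147,442 = 11.08%.
Labor force participation rate = 147,442 / 243,281 = 60.61%.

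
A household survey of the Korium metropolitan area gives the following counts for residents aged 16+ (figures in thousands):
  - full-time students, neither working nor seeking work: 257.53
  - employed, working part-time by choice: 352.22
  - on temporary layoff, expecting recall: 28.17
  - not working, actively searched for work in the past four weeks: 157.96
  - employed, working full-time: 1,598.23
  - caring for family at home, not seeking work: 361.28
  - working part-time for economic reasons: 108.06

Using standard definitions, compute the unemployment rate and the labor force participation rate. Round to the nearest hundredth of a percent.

Unemployment rate ≈ 8.29%; labor force participation rate ≈ 78.39%.

Employed = 352.22 + 1,598.23 + 108.06 = 2,058.51 thousand (anyone who worked, including part-time for economic reasons, counts as employed).
Unemployed = 28.17 + 157.96 = 186.13 thousand (jobless and actively searching, or on temporary layoff).
Labor force = 2,058.51 + 186.13 = 2,244.64 thousand.
Not in labor force = 257.53 + 361.28 = 618.81 thousand (those not working and not actively searching are outside the labor force).
Civilian working-age population = 2,244.64 + 618.81 = 2,863.45 thousand.
Unemployment rate = 186.13 / 2,244.64 = 8.29%.
Labor force participation rate = 2,244.64 / 2,863.45 = 78.39%.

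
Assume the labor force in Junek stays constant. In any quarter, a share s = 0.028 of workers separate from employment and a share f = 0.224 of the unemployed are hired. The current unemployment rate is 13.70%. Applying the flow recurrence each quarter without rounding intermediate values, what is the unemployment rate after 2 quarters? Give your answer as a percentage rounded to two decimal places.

Unemployment rate after two quarters ≈ 12.56%.

With a fixed labor force, u_{t+1} = u_t + s·(1−u_t) − f·u_t = u_t·(1−s−f) + s.
Here 1−s−f = 0.748 and s = 0.028.
u_1 = 0.137000 × 0.748 + 0.028 = 0.130476.
u_2 = 0.130476 × 0.748 + 0.028 = 0.125596.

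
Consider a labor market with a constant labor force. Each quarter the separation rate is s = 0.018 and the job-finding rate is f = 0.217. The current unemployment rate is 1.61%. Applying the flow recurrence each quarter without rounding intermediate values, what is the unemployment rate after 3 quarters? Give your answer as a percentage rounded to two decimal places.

With a fixed labor force, u_{t+1} = u_t + s·(1−u_t) − f·u_t = u_t·(1−s−f) + s.
Here 1−s−f = 0.765 and s = 0.018.
u_1 = 0.016100 × 0.765 + 0.018 = 0.030316.
u_2 = 0.030316 × 0.765 + 0.018 = 0.041192.
u_3 = 0.041192 × 0.765 + 0.018 = 0.049512.

Unemployment rate after three quarters ≈ 4.95%.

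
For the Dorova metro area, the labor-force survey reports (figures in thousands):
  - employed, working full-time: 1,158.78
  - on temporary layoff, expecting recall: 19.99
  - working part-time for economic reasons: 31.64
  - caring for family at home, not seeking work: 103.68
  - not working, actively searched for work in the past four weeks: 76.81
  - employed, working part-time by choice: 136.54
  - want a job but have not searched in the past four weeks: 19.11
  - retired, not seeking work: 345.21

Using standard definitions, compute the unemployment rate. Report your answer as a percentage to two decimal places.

Employed = 1,158.78 + 31.64 + 136.54 = 1,326.96 thousand (anyone who worked, including part-time for economic reasons, counts as employed).
Unemployed = 19.99 + 76.81 = 96.80 thousand (jobless and actively searching, or on temporary layoff).
Labor force = 1,326.96 + 96.80 = 1,423.76 thousand.
Unemployment rate = 96.80 / 1,423.76 = 6.80%.

Unemployment rate ≈ 6.80%.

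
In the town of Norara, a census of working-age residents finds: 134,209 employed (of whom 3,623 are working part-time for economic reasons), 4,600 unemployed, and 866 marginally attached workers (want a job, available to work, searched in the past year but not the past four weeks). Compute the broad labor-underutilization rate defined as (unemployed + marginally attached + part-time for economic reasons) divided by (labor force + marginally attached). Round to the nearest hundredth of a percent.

Labor force = 134,209 + 4,600 = 138,809.
Numerator = 4,600 + 866 + 3,623 = 9,089.
Denominator = 138,809 + 866 = 139,675.
Broad rate = 9,089 / 139,675 = 6.51%.

Broad underutilization rate ≈ 6.51%.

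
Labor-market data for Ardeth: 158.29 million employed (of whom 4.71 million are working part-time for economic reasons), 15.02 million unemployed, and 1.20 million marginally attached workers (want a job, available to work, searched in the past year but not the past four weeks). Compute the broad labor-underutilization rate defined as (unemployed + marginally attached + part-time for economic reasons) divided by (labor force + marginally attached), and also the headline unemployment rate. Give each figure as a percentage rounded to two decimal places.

Labor force = 158.29 + 15.02 = 173.31 million.
Numerator = 15.02 + 1.20 + 4.71 = 20.93 million.
Denominator = 173.31 + 1.20 = 174.51 million.
Broad rate = 20.93 / 174.51 = 11.99%.
Headline unemployment rate = 15.02 / 173.31 = 8.67%.

Broad underutilization rate ≈ 11.99%; headline unemployment rate ≈ 8.67%.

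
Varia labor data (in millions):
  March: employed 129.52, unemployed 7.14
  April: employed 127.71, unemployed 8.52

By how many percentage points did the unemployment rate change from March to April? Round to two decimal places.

March: labor force = 129.52 + 7.14 = 136.66; u = 7.14/136.66 = 5.22%.
April: labor force = 127.71 + 8.52 = 136.23; u = 8.52/136.23 = 6.25%.
Change = 6.25% − 5.22% = +1.03 pp.

The unemployment rate changed by +1.03 percentage points.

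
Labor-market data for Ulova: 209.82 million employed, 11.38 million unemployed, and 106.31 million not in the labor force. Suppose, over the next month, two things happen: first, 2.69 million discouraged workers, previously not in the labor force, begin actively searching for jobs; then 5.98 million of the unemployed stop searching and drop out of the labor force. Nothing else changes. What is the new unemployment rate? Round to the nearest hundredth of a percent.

New unemployment rate ≈ 3.71%.

Initially, labor force = 209.82 + 11.38 = 221.20 million, so u = 11.38/221.20 = 5.14%.
After the first change, unemployed and labor force both rise by 2.69 → E = 209.82, U = 14.07, labor force = 223.89 million.
After the second change, unemployed and labor force both fall by 5.98 → E = 209.82, U = 8.09, labor force = 217.91 million.
New unemployment rate = 8.09 / 217.91 = 3.71%.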